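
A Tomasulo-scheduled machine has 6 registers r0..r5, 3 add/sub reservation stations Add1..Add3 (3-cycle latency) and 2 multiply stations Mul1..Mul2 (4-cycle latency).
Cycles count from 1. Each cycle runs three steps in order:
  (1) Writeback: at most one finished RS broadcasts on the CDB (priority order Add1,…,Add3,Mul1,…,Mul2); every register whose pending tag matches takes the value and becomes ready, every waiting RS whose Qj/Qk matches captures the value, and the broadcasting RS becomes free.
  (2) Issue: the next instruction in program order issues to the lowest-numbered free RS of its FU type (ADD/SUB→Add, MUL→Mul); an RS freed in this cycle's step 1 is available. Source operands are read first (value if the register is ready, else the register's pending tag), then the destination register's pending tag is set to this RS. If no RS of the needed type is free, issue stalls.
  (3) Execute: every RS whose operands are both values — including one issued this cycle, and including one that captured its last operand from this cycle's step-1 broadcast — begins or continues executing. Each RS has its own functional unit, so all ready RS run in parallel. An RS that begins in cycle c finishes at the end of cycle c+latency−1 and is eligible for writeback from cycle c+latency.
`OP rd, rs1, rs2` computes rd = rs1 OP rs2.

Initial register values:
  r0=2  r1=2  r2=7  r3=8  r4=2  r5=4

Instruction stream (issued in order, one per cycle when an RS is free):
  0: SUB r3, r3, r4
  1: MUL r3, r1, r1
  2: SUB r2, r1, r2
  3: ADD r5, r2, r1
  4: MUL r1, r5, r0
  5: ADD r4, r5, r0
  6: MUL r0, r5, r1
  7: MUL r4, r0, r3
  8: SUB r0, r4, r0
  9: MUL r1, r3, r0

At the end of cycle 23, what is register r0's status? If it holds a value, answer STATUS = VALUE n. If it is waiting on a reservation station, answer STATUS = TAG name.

c1: issue SUB r3<-Add1 | r0:2,r1:2,r2:7,r3:Add1,r4:2,r5:4
c2: issue MUL r3<-Mul1 | r0:2,r1:2,r2:7,r3:Mul1,r4:2,r5:4
c3: issue SUB r2<-Add2 | r0:2,r1:2,r2:Add2,r3:Mul1,r4:2,r5:4
c4: CDB Add1=6; issue ADD r5<-Add1 | r0:2,r1:2,r2:Add2,r3:Mul1,r4:2,r5:Add1
c5: issue MUL r1<-Mul2 | r0:2,r1:Mul2,r2:Add2,r3:Mul1,r4:2,r5:Add1
c6: CDB Add2=-5; issue ADD r4<-Add2 | r0:2,r1:Mul2,r2:-5,r3:Mul1,r4:Add2,r5:Add1
c7: CDB Mul1=4; issue MUL r0<-Mul1 | r0:Mul1,r1:Mul2,r2:-5,r3:4,r4:Add2,r5:Add1
c8: stall | r0:Mul1,r1:Mul2,r2:-5,r3:4,r4:Add2,r5:Add1
c9: CDB Add1=-3; stall | r0:Mul1,r1:Mul2,r2:-5,r3:4,r4:Add2,r5:-3
c10: stall | r0:Mul1,r1:Mul2,r2:-5,r3:4,r4:Add2,r5:-3
c11: stall | r0:Mul1,r1:Mul2,r2:-5,r3:4,r4:Add2,r5:-3
c12: CDB Add2=-1; stall | r0:Mul1,r1:Mul2,r2:-5,r3:4,r4:-1,r5:-3
c13: CDB Mul2=-6; issue MUL r4<-Mul2 | r0:Mul1,r1:-6,r2:-5,r3:4,r4:Mul2,r5:-3
c14: issue SUB r0<-Add1 | r0:Add1,r1:-6,r2:-5,r3:4,r4:Mul2,r5:-3
c15: stall | r0:Add1,r1:-6,r2:-5,r3:4,r4:Mul2,r5:-3
c16: stall | r0:Add1,r1:-6,r2:-5,r3:4,r4:Mul2,r5:-3
c17: CDB Mul1=18; issue MUL r1<-Mul1 | r0:Add1,r1:Mul1,r2:-5,r3:4,r4:Mul2,r5:-3
c18: - | r0:Add1,r1:Mul1,r2:-5,r3:4,r4:Mul2,r5:-3
c19: - | r0:Add1,r1:Mul1,r2:-5,r3:4,r4:Mul2,r5:-3
c20: - | r0:Add1,r1:Mul1,r2:-5,r3:4,r4:Mul2,r5:-3
c21: CDB Mul2=72 | r0:Add1,r1:Mul1,r2:-5,r3:4,r4:72,r5:-3
c22: - | r0:Add1,r1:Mul1,r2:-5,r3:4,r4:72,r5:-3
c23: - | r0:Add1,r1:Mul1,r2:-5,r3:4,r4:72,r5:-3

STATUS = TAG Add1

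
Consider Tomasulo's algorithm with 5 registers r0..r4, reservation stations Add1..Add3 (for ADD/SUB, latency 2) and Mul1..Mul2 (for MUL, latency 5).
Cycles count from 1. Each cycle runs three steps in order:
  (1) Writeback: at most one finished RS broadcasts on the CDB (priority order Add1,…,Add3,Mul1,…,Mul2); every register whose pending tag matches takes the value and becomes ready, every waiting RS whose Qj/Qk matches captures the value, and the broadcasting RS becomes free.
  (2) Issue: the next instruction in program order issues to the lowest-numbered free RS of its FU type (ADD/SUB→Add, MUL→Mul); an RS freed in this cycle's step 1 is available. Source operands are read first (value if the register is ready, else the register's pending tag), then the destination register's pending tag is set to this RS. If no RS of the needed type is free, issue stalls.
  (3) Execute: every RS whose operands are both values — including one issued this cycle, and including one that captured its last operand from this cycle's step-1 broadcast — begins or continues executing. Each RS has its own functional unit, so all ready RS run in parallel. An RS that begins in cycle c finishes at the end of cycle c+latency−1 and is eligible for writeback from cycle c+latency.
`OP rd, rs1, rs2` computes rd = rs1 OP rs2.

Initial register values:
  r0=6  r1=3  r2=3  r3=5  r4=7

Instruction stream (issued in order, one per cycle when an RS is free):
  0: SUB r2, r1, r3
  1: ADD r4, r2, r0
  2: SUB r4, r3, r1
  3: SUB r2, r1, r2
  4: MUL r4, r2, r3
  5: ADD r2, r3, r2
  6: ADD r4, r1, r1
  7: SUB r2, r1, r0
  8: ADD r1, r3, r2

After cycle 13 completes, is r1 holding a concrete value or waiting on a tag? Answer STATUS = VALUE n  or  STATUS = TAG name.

cycle 1: issue SUB r2<-Add1 // r0:6,r1:3,r2:Add1,r3:5,r4:7
cycle 2: issue ADD r4<-Add2 // r0:6,r1:3,r2:Add1,r3:5,r4:Add2
cycle 3: CDB Add1=-2; issue SUB r4<-Add1 // r0:6,r1:3,r2:-2,r3:5,r4:Add1
cycle 4: issue SUB r2<-Add3 // r0:6,r1:3,r2:Add3,r3:5,r4:Add1
cycle 5: CDB Add1=2; issue MUL r4<-Mul1 // r0:6,r1:3,r2:Add3,r3:5,r4:Mul1
cycle 6: CDB Add2=4; issue ADD r2<-Add1 // r0:6,r1:3,r2:Add1,r3:5,r4:Mul1
cycle 7: CDB Add3=5; issue ADD r4<-Add2 // r0:6,r1:3,r2:Add1,r3:5,r4:Add2
cycle 8: issue SUB r2<-Add3 // r0:6,r1:3,r2:Add3,r3:5,r4:Add2
cycle 9: CDB Add1=10; issue ADD r1<-Add1 // r0:6,r1:Add1,r2:Add3,r3:5,r4:Add2
cycle 10: CDB Add2=6 // r0:6,r1:Add1,r2:Add3,r3:5,r4:6
cycle 11: CDB Add3=-3 // r0:6,r1:Add1,r2:-3,r3:5,r4:6
cycle 12: CDB Mul1=25 // r0:6,r1:Add1,r2:-3,r3:5,r4:6
cycle 13: CDB Add1=2 // r0:6,r1:2,r2:-3,r3:5,r4:6

STATUS = VALUE 2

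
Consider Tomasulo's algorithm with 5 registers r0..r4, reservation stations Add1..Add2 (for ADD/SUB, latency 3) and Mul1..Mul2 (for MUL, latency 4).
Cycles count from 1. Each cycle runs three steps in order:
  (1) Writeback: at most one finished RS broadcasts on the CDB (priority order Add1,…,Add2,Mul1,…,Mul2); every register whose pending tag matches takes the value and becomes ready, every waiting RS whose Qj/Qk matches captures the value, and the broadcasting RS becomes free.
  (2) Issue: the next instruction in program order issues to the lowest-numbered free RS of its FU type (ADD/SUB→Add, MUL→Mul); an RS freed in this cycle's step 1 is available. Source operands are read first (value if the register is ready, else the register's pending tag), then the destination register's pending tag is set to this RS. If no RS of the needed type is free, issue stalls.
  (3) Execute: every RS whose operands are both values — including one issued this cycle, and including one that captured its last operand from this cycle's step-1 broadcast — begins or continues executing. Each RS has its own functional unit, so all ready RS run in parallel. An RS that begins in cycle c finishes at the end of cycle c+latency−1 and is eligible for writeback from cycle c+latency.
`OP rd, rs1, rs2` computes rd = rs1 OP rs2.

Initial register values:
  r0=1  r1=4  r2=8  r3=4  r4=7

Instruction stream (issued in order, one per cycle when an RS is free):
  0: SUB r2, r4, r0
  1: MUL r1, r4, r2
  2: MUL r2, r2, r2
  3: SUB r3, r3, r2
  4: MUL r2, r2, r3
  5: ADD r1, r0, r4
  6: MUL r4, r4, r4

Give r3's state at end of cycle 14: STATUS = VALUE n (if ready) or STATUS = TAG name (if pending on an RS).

STATUS = VALUE -32

c1: issue SUB r2<-Add1 | r0:1,r1:4,r2:Add1,r3:4,r4:7
c2: issue MUL r1<-Mul1 | r0:1,r1:Mul1,r2:Add1,r3:4,r4:7
c3: issue MUL r2<-Mul2 | r0:1,r1:Mul1,r2:Mul2,r3:4,r4:7
c4: CDB Add1=6; issue SUB r3<-Add1 | r0:1,r1:Mul1,r2:Mul2,r3:Add1,r4:7
c5: stall | r0:1,r1:Mul1,r2:Mul2,r3:Add1,r4:7
c6: stall | r0:1,r1:Mul1,r2:Mul2,r3:Add1,r4:7
c7: stall | r0:1,r1:Mul1,r2:Mul2,r3:Add1,r4:7
c8: CDB Mul1=42; issue MUL r2<-Mul1 | r0:1,r1:42,r2:Mul1,r3:Add1,r4:7
c9: CDB Mul2=36; issue ADD r1<-Add2 | r0:1,r1:Add2,r2:Mul1,r3:Add1,r4:7
c10: issue MUL r4<-Mul2 | r0:1,r1:Add2,r2:Mul1,r3:Add1,r4:Mul2
c11: - | r0:1,r1:Add2,r2:Mul1,r3:Add1,r4:Mul2
c12: CDB Add1=-32 | r0:1,r1:Add2,r2:Mul1,r3:-32,r4:Mul2
c13: CDB Add2=8 | r0:1,r1:8,r2:Mul1,r3:-32,r4:Mul2
c14: CDB Mul2=49 | r0:1,r1:8,r2:Mul1,r3:-32,r4:49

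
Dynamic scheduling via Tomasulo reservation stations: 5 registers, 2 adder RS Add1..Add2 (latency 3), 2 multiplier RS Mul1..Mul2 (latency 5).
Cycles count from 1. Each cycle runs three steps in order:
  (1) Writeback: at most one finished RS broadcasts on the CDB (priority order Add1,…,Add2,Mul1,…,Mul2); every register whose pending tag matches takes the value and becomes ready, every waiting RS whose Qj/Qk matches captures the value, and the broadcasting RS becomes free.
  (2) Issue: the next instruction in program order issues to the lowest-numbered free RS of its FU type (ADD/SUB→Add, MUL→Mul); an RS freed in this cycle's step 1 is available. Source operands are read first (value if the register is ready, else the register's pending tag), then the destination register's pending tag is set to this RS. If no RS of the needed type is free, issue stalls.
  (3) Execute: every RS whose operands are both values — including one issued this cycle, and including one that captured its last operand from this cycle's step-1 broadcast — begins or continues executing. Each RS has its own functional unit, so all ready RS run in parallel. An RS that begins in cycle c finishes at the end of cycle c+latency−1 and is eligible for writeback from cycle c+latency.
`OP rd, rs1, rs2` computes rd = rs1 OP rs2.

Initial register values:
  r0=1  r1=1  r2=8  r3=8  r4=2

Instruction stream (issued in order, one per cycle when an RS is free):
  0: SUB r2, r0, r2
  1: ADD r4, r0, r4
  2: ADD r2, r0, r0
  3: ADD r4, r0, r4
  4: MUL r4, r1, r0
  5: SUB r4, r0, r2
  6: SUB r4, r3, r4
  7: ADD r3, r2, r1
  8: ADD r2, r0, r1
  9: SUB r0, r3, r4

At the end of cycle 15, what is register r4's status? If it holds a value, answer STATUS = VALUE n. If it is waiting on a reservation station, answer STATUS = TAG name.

  c1: issue SUB r2<-Add1  regs: r0:1,r1:1,r2:Add1,r3:8,r4:2
  c2: issue ADD r4<-Add2  regs: r0:1,r1:1,r2:Add1,r3:8,r4:Add2
  c3: stall  regs: r0:1,r1:1,r2:Add1,r3:8,r4:Add2
  c4: CDB Add1=-7; issue ADD r2<-Add1  regs: r0:1,r1:1,r2:Add1,r3:8,r4:Add2
  c5: CDB Add2=3; issue ADD r4<-Add2  regs: r0:1,r1:1,r2:Add1,r3:8,r4:Add2
  c6: issue MUL r4<-Mul1  regs: r0:1,r1:1,r2:Add1,r3:8,r4:Mul1
  c7: CDB Add1=2; issue SUB r4<-Add1  regs: r0:1,r1:1,r2:2,r3:8,r4:Add1
  c8: CDB Add2=4; issue SUB r4<-Add2  regs: r0:1,r1:1,r2:2,r3:8,r4:Add2
  c9: stall  regs: r0:1,r1:1,r2:2,r3:8,r4:Add2
  c10: CDB Add1=-1; issue ADD r3<-Add1  regs: r0:1,r1:1,r2:2,r3:Add1,r4:Add2
  c11: CDB Mul1=1; stall  regs: r0:1,r1:1,r2:2,r3:Add1,r4:Add2
  c12: stall  regs: r0:1,r1:1,r2:2,r3:Add1,r4:Add2
  c13: CDB Add1=3; issue ADD r2<-Add1  regs: r0:1,r1:1,r2:Add1,r3:3,r4:Add2
  c14: CDB Add2=9; issue SUB r0<-Add2  regs: r0:Add2,r1:1,r2:Add1,r3:3,r4:9
  c15: -  regs: r0:Add2,r1:1,r2:Add1,r3:3,r4:9

STATUS = VALUE 9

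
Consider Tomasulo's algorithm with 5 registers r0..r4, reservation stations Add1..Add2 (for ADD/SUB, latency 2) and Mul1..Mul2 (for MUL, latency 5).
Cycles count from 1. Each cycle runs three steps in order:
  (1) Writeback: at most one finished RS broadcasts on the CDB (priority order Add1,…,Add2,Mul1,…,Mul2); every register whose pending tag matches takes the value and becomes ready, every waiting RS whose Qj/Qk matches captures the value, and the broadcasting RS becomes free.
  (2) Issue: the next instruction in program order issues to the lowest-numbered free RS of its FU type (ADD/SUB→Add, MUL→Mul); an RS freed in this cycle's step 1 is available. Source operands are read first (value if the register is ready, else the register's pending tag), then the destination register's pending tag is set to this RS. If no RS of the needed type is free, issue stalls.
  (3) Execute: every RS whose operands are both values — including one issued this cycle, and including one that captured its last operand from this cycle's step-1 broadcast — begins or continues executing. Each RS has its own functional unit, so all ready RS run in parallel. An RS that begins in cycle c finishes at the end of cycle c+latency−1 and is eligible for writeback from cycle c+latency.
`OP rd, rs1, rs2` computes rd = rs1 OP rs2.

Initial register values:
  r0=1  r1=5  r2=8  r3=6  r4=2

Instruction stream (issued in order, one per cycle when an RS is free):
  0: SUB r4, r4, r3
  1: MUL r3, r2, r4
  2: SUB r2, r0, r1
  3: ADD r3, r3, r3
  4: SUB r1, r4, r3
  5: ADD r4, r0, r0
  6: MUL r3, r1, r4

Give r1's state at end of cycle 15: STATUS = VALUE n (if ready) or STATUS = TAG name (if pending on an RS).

cycle 1: issue SUB r4<-Add1 // r0:1,r1:5,r2:8,r3:6,r4:Add1
cycle 2: issue MUL r3<-Mul1 // r0:1,r1:5,r2:8,r3:Mul1,r4:Add1
cycle 3: CDB Add1=-4; issue SUB r2<-Add1 // r0:1,r1:5,r2:Add1,r3:Mul1,r4:-4
cycle 4: issue ADD r3<-Add2 // r0:1,r1:5,r2:Add1,r3:Add2,r4:-4
cycle 5: CDB Add1=-4; issue SUB r1<-Add1 // r0:1,r1:Add1,r2:-4,r3:Add2,r4:-4
cycle 6: stall // r0:1,r1:Add1,r2:-4,r3:Add2,r4:-4
cycle 7: stall // r0:1,r1:Add1,r2:-4,r3:Add2,r4:-4
cycle 8: CDB Mul1=-32; stall // r0:1,r1:Add1,r2:-4,r3:Add2,r4:-4
cycle 9: stall // r0:1,r1:Add1,r2:-4,r3:Add2,r4:-4
cycle 10: CDB Add2=-64; issue ADD r4<-Add2 // r0:1,r1:Add1,r2:-4,r3:-64,r4:Add2
cycle 11: issue MUL r3<-Mul1 // r0:1,r1:Add1,r2:-4,r3:Mul1,r4:Add2
cycle 12: CDB Add1=60 // r0:1,r1:60,r2:-4,r3:Mul1,r4:Add2
cycle 13: CDB Add2=2 // r0:1,r1:60,r2:-4,r3:Mul1,r4:2
cycle 14: - // r0:1,r1:60,r2:-4,r3:Mul1,r4:2
cycle 15: - // r0:1,r1:60,r2:-4,r3:Mul1,r4:2

STATUS = VALUE 60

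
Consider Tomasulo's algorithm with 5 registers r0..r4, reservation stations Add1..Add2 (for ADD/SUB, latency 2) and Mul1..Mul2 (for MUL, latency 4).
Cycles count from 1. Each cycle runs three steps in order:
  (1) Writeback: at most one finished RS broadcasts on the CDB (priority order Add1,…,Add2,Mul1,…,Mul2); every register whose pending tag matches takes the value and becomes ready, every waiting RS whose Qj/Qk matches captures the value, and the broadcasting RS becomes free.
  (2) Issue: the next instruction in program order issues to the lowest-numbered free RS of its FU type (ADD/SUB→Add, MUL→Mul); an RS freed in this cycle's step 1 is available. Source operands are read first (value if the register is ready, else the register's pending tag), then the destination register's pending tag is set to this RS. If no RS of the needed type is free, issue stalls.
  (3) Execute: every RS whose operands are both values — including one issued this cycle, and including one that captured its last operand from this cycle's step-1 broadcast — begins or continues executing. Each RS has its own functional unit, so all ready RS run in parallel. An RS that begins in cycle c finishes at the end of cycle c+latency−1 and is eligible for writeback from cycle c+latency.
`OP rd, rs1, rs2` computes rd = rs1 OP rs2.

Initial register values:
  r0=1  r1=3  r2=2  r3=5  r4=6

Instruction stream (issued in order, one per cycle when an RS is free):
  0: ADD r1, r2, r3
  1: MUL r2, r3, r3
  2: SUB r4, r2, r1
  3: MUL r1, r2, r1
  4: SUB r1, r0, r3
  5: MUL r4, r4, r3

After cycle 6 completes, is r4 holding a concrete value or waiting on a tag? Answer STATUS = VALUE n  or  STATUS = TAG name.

STATUS = TAG Mul1

cycle 1: issue ADD r1<-Add1 // r0:1,r1:Add1,r2:2,r3:5,r4:6
cycle 2: issue MUL r2<-Mul1 // r0:1,r1:Add1,r2:Mul1,r3:5,r4:6
cycle 3: CDB Add1=7; issue SUB r4<-Add1 // r0:1,r1:7,r2:Mul1,r3:5,r4:Add1
cycle 4: issue MUL r1<-Mul2 // r0:1,r1:Mul2,r2:Mul1,r3:5,r4:Add1
cycle 5: issue SUB r1<-Add2 // r0:1,r1:Add2,r2:Mul1,r3:5,r4:Add1
cycle 6: CDB Mul1=25; issue MUL r4<-Mul1 // r0:1,r1:Add2,r2:25,r3:5,r4:Mul1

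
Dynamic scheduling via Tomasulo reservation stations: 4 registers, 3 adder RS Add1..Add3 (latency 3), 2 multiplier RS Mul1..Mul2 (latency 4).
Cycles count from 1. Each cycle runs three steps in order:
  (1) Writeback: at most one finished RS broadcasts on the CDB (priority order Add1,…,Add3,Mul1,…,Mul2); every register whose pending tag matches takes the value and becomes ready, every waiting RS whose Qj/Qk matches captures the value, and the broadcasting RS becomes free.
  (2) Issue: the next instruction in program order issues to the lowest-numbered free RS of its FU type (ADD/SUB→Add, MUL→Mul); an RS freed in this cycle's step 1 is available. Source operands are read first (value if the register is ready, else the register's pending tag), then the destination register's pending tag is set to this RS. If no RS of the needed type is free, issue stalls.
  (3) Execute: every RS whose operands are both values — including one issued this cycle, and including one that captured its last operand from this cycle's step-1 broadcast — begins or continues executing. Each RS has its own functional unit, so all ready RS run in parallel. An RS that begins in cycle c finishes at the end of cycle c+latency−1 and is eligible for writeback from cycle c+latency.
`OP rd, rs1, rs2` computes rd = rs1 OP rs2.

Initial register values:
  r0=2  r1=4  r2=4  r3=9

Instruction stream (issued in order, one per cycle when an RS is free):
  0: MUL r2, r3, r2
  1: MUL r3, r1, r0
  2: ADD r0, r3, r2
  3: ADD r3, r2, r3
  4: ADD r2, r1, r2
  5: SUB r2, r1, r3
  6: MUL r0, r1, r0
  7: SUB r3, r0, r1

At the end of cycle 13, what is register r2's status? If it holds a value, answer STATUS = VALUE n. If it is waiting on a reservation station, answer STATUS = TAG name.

cycle 1: issue MUL r2<-Mul1 // r0:2,r1:4,r2:Mul1,r3:9
cycle 2: issue MUL r3<-Mul2 // r0:2,r1:4,r2:Mul1,r3:Mul2
cycle 3: issue ADD r0<-Add1 // r0:Add1,r1:4,r2:Mul1,r3:Mul2
cycle 4: issue ADD r3<-Add2 // r0:Add1,r1:4,r2:Mul1,r3:Add2
cycle 5: CDB Mul1=36; issue ADD r2<-Add3 // r0:Add1,r1:4,r2:Add3,r3:Add2
cycle 6: CDB Mul2=8; stall // r0:Add1,r1:4,r2:Add3,r3:Add2
cycle 7: stall // r0:Add1,r1:4,r2:Add3,r3:Add2
cycle 8: CDB Add3=40; issue SUB r2<-Add3 // r0:Add1,r1:4,r2:Add3,r3:Add2
cycle 9: CDB Add1=44; issue MUL r0<-Mul1 // r0:Mul1,r1:4,r2:Add3,r3:Add2
cycle 10: CDB Add2=44; issue SUB r3<-Add1 // r0:Mul1,r1:4,r2:Add3,r3:Add1
cycle 11: - // r0:Mul1,r1:4,r2:Add3,r3:Add1
cycle 12: - // r0:Mul1,r1:4,r2:Add3,r3:Add1
cycle 13: CDB Add3=-40 // r0:Mul1,r1:4,r2:-40,r3:Add1

STATUS = VALUE -40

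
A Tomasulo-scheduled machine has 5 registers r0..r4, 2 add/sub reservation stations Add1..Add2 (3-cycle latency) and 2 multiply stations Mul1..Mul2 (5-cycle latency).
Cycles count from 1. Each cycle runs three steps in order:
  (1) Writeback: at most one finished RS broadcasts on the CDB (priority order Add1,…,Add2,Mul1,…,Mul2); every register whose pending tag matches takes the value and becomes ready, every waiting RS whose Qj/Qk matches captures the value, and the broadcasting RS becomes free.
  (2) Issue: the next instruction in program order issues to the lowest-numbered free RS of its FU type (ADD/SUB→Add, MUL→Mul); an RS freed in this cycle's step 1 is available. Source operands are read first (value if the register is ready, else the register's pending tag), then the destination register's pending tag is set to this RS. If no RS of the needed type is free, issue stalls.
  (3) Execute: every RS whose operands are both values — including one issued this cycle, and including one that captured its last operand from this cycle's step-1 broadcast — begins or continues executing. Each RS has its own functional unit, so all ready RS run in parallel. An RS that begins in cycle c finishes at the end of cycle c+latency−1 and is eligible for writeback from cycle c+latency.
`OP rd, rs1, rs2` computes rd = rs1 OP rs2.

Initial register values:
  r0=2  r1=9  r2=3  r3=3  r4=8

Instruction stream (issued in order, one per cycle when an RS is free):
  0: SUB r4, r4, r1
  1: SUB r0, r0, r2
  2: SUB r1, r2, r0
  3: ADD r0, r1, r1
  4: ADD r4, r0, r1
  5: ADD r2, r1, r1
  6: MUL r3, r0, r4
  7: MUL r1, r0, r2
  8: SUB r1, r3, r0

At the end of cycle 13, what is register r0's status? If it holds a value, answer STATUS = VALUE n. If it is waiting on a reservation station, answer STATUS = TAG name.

STATUS = VALUE 8

cycle 1: issue SUB r4<-Add1 // r0:2,r1:9,r2:3,r3:3,r4:Add1
cycle 2: issue SUB r0<-Add2 // r0:Add2,r1:9,r2:3,r3:3,r4:Add1
cycle 3: stall // r0:Add2,r1:9,r2:3,r3:3,r4:Add1
cycle 4: CDB Add1=-1; issue SUB r1<-Add1 // r0:Add2,r1:Add1,r2:3,r3:3,r4:-1
cycle 5: CDB Add2=-1; issue ADD r0<-Add2 // r0:Add2,r1:Add1,r2:3,r3:3,r4:-1
cycle 6: stall // r0:Add2,r1:Add1,r2:3,r3:3,r4:-1
cycle 7: stall // r0:Add2,r1:Add1,r2:3,r3:3,r4:-1
cycle 8: CDB Add1=4; issue ADD r4<-Add1 // r0:Add2,r1:4,r2:3,r3:3,r4:Add1
cycle 9: stall // r0:Add2,r1:4,r2:3,r3:3,r4:Add1
cycle 10: stall // r0:Add2,r1:4,r2:3,r3:3,r4:Add1
cycle 11: CDB Add2=8; issue ADD r2<-Add2 // r0:8,r1:4,r2:Add2,r3:3,r4:Add1
cycle 12: issue MUL r3<-Mul1 // r0:8,r1:4,r2:Add2,r3:Mul1,r4:Add1
cycle 13: issue MUL r1<-Mul2 // r0:8,r1:Mul2,r2:Add2,r3:Mul1,r4:Add1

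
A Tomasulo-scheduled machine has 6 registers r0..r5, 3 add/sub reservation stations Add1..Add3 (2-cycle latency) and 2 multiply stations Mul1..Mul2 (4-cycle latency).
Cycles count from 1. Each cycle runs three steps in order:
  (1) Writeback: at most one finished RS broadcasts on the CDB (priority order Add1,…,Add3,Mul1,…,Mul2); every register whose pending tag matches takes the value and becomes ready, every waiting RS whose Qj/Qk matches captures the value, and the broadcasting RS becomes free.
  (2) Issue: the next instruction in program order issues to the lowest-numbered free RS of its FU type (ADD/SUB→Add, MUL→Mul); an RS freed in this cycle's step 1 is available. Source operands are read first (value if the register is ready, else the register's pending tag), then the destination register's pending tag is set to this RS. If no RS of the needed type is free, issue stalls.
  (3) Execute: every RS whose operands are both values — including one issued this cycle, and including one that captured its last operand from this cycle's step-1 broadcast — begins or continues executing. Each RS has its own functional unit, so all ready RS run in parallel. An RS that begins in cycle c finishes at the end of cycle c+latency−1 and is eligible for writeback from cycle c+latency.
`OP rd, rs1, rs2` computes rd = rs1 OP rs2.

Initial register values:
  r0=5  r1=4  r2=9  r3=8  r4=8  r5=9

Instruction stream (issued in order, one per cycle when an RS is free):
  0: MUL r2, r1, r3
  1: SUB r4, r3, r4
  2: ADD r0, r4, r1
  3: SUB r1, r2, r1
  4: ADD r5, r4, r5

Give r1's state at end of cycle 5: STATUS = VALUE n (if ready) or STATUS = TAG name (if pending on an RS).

c1: issue MUL r2<-Mul1 | r0:5,r1:4,r2:Mul1,r3:8,r4:8,r5:9
c2: issue SUB r4<-Add1 | r0:5,r1:4,r2:Mul1,r3:8,r4:Add1,r5:9
c3: issue ADD r0<-Add2 | r0:Add2,r1:4,r2:Mul1,r3:8,r4:Add1,r5:9
c4: CDB Add1=0; issue SUB r1<-Add1 | r0:Add2,r1:Add1,r2:Mul1,r3:8,r4:0,r5:9
c5: CDB Mul1=32; issue ADD r5<-Add3 | r0:Add2,r1:Add1,r2:32,r3:8,r4:0,r5:Add3

STATUS = TAG Add1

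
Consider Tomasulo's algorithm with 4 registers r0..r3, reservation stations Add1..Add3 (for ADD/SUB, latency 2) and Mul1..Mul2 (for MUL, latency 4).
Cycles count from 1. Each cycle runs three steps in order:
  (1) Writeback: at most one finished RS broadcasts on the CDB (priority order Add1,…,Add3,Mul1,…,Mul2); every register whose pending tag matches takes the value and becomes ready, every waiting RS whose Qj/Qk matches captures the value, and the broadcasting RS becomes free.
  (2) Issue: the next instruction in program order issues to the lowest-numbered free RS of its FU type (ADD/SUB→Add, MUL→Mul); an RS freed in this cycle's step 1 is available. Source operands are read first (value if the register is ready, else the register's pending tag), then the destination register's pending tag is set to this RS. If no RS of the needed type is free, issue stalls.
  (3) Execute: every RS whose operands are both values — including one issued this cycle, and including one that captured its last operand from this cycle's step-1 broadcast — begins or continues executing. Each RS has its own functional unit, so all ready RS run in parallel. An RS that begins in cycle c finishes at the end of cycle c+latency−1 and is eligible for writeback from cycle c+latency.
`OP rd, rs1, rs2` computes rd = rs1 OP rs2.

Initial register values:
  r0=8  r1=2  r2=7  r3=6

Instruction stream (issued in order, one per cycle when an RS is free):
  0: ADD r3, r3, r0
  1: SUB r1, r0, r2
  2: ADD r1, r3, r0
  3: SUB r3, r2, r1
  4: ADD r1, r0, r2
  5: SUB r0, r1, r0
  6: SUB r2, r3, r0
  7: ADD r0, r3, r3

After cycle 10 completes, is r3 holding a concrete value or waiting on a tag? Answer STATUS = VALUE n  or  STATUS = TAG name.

  c1: issue ADD r3<-Add1  regs: r0:8,r1:2,r2:7,r3:Add1
  c2: issue SUB r1<-Add2  regs: r0:8,r1:Add2,r2:7,r3:Add1
  c3: CDB Add1=14; issue ADD r1<-Add1  regs: r0:8,r1:Add1,r2:7,r3:14
  c4: CDB Add2=1; issue SUB r3<-Add2  regs: r0:8,r1:Add1,r2:7,r3:Add2
  c5: CDB Add1=22; issue ADD r1<-Add1  regs: r0:8,r1:Add1,r2:7,r3:Add2
  c6: issue SUB r0<-Add3  regs: r0:Add3,r1:Add1,r2:7,r3:Add2
  c7: CDB Add1=15; issue SUB r2<-Add1  regs: r0:Add3,r1:15,r2:Add1,r3:Add2
  c8: CDB Add2=-15; issue ADD r0<-Add2  regs: r0:Add2,r1:15,r2:Add1,r3:-15
  c9: CDB Add3=7  regs: r0:Add2,r1:15,r2:Add1,r3:-15
  c10: CDB Add2=-30  regs: r0:-30,r1:15,r2:Add1,r3:-15

STATUS = VALUE -15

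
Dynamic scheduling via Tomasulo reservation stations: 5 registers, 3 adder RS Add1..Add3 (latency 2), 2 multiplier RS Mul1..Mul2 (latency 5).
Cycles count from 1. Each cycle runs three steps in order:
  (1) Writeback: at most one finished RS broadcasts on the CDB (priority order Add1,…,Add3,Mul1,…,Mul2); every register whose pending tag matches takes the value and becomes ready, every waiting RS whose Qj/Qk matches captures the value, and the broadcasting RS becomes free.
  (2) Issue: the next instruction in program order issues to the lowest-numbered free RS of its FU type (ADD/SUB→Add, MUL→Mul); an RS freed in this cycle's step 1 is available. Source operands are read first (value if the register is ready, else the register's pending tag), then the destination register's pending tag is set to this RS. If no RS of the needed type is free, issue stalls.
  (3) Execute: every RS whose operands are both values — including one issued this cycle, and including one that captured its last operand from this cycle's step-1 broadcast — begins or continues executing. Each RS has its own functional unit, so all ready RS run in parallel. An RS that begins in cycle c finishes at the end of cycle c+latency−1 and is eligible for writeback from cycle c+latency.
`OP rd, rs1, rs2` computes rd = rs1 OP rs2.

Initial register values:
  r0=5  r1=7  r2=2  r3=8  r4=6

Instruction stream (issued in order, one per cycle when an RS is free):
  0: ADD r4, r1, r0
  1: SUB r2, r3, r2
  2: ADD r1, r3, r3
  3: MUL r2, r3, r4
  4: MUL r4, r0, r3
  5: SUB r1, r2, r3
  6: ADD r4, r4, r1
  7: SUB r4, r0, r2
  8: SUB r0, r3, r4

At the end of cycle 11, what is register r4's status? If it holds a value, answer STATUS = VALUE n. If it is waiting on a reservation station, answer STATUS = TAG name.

STATUS = TAG Add3

c1: issue ADD r4<-Add1 | r0:5,r1:7,r2:2,r3:8,r4:Add1
c2: issue SUB r2<-Add2 | r0:5,r1:7,r2:Add2,r3:8,r4:Add1
c3: CDB Add1=12; issue ADD r1<-Add1 | r0:5,r1:Add1,r2:Add2,r3:8,r4:12
c4: CDB Add2=6; issue MUL r2<-Mul1 | r0:5,r1:Add1,r2:Mul1,r3:8,r4:12
c5: CDB Add1=16; issue MUL r4<-Mul2 | r0:5,r1:16,r2:Mul1,r3:8,r4:Mul2
c6: issue SUB r1<-Add1 | r0:5,r1:Add1,r2:Mul1,r3:8,r4:Mul2
c7: issue ADD r4<-Add2 | r0:5,r1:Add1,r2:Mul1,r3:8,r4:Add2
c8: issue SUB r4<-Add3 | r0:5,r1:Add1,r2:Mul1,r3:8,r4:Add3
c9: CDB Mul1=96; stall | r0:5,r1:Add1,r2:96,r3:8,r4:Add3
c10: CDB Mul2=40; stall | r0:5,r1:Add1,r2:96,r3:8,r4:Add3
c11: CDB Add1=88; issue SUB r0<-Add1 | r0:Add1,r1:88,r2:96,r3:8,r4:Add3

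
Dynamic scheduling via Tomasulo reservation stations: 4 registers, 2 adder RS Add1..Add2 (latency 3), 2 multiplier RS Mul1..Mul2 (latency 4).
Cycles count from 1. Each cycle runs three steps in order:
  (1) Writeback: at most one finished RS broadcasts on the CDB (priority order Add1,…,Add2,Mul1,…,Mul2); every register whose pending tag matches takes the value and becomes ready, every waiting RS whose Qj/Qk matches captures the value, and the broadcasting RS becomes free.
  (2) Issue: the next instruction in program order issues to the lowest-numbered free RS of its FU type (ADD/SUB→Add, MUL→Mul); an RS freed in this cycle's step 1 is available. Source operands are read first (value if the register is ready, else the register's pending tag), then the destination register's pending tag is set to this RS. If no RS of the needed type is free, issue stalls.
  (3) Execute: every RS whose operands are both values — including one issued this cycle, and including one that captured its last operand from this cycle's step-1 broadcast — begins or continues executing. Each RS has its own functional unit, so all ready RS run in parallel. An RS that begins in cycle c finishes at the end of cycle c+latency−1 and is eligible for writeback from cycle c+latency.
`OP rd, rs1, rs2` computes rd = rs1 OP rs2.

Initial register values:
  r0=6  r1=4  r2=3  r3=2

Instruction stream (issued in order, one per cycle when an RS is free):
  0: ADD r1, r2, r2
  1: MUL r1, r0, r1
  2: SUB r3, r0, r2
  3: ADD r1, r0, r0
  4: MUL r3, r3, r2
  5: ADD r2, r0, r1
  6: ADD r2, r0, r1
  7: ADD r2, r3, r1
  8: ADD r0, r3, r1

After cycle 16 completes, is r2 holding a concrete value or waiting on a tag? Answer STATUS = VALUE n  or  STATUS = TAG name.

STATUS = VALUE 21

  c1: issue ADD r1<-Add1  regs: r0:6,r1:Add1,r2:3,r3:2
  c2: issue MUL r1<-Mul1  regs: r0:6,r1:Mul1,r2:3,r3:2
  c3: issue SUB r3<-Add2  regs: r0:6,r1:Mul1,r2:3,r3:Add2
  c4: CDB Add1=6; issue ADD r1<-Add1  regs: r0:6,r1:Add1,r2:3,r3:Add2
  c5: issue MUL r3<-Mul2  regs: r0:6,r1:Add1,r2:3,r3:Mul2
  c6: CDB Add2=3; issue ADD r2<-Add2  regs: r0:6,r1:Add1,r2:Add2,r3:Mul2
  c7: CDB Add1=12; issue ADD r2<-Add1  regs: r0:6,r1:12,r2:Add1,r3:Mul2
  c8: CDB Mul1=36; stall  regs: r0:6,r1:12,r2:Add1,r3:Mul2
  c9: stall  regs: r0:6,r1:12,r2:Add1,r3:Mul2
  c10: CDB Add1=18; issue ADD r2<-Add1  regs: r0:6,r1:12,r2:Add1,r3:Mul2
  c11: CDB Add2=18; issue ADD r0<-Add2  regs: r0:Add2,r1:12,r2:Add1,r3:Mul2
  c12: CDB Mul2=9  regs: r0:Add2,r1:12,r2:Add1,r3:9
  c13: -  regs: r0:Add2,r1:12,r2:Add1,r3:9
  c14: -  regs: r0:Add2,r1:12,r2:Add1,r3:9
  c15: CDB Add1=21  regs: r0:Add2,r1:12,r2:21,r3:9
  c16: CDB Add2=21  regs: r0:21,r1:12,r2:21,r3:9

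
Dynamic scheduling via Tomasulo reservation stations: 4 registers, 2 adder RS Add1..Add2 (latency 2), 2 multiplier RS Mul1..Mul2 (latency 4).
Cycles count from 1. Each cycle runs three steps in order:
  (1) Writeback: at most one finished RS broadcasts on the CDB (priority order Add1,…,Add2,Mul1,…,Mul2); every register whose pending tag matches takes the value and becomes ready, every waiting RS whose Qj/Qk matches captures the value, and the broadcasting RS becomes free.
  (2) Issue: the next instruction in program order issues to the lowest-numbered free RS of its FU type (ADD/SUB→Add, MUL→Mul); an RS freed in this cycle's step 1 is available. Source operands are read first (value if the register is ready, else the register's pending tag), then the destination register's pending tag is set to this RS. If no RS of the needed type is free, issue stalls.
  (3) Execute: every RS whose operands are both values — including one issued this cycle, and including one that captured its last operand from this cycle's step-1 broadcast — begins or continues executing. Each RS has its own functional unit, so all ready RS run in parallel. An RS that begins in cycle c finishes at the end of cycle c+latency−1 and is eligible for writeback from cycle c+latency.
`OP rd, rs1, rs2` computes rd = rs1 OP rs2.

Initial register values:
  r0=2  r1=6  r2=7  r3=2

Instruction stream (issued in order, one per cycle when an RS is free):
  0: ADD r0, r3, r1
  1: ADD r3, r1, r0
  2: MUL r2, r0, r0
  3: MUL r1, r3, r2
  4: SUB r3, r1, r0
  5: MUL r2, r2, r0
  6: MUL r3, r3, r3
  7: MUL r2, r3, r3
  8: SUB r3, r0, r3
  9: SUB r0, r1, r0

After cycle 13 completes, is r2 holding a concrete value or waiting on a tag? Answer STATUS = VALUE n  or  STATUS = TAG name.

cycle 1: issue ADD r0<-Add1 // r0:Add1,r1:6,r2:7,r3:2
cycle 2: issue ADD r3<-Add2 // r0:Add1,r1:6,r2:7,r3:Add2
cycle 3: CDB Add1=8; issue MUL r2<-Mul1 // r0:8,r1:6,r2:Mul1,r3:Add2
cycle 4: issue MUL r1<-Mul2 // r0:8,r1:Mul2,r2:Mul1,r3:Add2
cycle 5: CDB Add2=14; issue SUB r3<-Add1 // r0:8,r1:Mul2,r2:Mul1,r3:Add1
cycle 6: stall // r0:8,r1:Mul2,r2:Mul1,r3:Add1
cycle 7: CDB Mul1=64; issue MUL r2<-Mul1 // r0:8,r1:Mul2,r2:Mul1,r3:Add1
cycle 8: stall // r0:8,r1:Mul2,r2:Mul1,r3:Add1
cycle 9: stall // r0:8,r1:Mul2,r2:Mul1,r3:Add1
cycle 10: stall // r0:8,r1:Mul2,r2:Mul1,r3:Add1
cycle 11: CDB Mul1=512; issue MUL r3<-Mul1 // r0:8,r1:Mul2,r2:512,r3:Mul1
cycle 12: CDB Mul2=896; issue MUL r2<-Mul2 // r0:8,r1:896,r2:Mul2,r3:Mul1
cycle 13: issue SUB r3<-Add2 // r0:8,r1:896,r2:Mul2,r3:Add2

STATUS = TAG Mul2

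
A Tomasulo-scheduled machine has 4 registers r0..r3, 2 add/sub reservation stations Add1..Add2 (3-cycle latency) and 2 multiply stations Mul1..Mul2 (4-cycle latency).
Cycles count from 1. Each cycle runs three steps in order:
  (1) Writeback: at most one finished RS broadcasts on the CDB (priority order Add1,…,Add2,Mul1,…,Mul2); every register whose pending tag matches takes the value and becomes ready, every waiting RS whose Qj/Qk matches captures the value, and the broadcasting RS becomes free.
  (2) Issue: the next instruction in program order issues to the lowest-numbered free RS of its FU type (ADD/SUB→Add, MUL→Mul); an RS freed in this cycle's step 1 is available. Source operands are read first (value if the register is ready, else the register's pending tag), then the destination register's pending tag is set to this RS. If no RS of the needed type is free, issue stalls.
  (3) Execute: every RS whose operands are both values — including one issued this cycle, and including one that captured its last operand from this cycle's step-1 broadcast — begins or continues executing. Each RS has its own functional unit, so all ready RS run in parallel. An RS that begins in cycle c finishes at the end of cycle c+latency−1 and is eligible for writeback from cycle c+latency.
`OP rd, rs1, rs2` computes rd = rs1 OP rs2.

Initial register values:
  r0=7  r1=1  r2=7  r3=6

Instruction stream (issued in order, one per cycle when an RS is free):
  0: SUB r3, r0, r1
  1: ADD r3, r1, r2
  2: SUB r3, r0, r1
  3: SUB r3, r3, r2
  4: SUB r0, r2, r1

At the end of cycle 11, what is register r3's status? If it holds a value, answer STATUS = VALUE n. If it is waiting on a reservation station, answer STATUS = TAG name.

STATUS = VALUE -1

c1: issue SUB r3<-Add1 | r0:7,r1:1,r2:7,r3:Add1
c2: issue ADD r3<-Add2 | r0:7,r1:1,r2:7,r3:Add2
c3: stall | r0:7,r1:1,r2:7,r3:Add2
c4: CDB Add1=6; issue SUB r3<-Add1 | r0:7,r1:1,r2:7,r3:Add1
c5: CDB Add2=8; issue SUB r3<-Add2 | r0:7,r1:1,r2:7,r3:Add2
c6: stall | r0:7,r1:1,r2:7,r3:Add2
c7: CDB Add1=6; issue SUB r0<-Add1 | r0:Add1,r1:1,r2:7,r3:Add2
c8: - | r0:Add1,r1:1,r2:7,r3:Add2
c9: - | r0:Add1,r1:1,r2:7,r3:Add2
c10: CDB Add1=6 | r0:6,r1:1,r2:7,r3:Add2
c11: CDB Add2=-1 | r0:6,r1:1,r2:7,r3:-1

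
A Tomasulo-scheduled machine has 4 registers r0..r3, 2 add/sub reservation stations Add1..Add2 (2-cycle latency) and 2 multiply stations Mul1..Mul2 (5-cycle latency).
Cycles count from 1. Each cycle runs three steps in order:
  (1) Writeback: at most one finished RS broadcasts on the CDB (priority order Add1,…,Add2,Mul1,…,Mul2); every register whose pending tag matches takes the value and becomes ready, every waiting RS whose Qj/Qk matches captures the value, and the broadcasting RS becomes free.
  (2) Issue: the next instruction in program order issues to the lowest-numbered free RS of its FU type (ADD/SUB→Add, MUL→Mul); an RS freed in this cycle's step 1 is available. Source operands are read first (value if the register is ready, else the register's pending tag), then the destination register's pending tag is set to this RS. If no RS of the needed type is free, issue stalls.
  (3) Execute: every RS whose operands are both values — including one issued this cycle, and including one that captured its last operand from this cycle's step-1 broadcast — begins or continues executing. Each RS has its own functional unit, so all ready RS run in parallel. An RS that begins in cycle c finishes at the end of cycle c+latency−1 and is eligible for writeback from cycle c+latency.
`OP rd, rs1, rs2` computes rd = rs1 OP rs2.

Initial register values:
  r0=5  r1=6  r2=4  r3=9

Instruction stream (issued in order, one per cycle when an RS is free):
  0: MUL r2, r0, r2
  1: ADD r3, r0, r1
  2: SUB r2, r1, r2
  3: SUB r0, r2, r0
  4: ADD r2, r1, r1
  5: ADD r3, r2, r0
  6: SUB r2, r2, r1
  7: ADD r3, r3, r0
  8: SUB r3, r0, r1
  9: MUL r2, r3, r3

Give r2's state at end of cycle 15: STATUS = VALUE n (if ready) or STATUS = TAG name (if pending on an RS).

  c1: issue MUL r2<-Mul1  regs: r0:5,r1:6,r2:Mul1,r3:9
  c2: issue ADD r3<-Add1  regs: r0:5,r1:6,r2:Mul1,r3:Add1
  c3: issue SUB r2<-Add2  regs: r0:5,r1:6,r2:Add2,r3:Add1
  c4: CDB Add1=11; issue SUB r0<-Add1  regs: r0:Add1,r1:6,r2:Add2,r3:11
  c5: stall  regs: r0:Add1,r1:6,r2:Add2,r3:11
  c6: CDB Mul1=20; stall  regs: r0:Add1,r1:6,r2:Add2,r3:11
  c7: stall  regs: r0:Add1,r1:6,r2:Add2,r3:11
  c8: CDB Add2=-14; issue ADD r2<-Add2  regs: r0:Add1,r1:6,r2:Add2,r3:11
  c9: stall  regs: r0:Add1,r1:6,r2:Add2,r3:11
  c10: CDB Add1=-19; issue ADD r3<-Add1  regs: r0:-19,r1:6,r2:Add2,r3:Add1
  c11: CDB Add2=12; issue SUB r2<-Add2  regs: r0:-19,r1:6,r2:Add2,r3:Add1
  c12: stall  regs: r0:-19,r1:6,r2:Add2,r3:Add1
  c13: CDB Add1=-7; issue ADD r3<-Add1  regs: r0:-19,r1:6,r2:Add2,r3:Add1
  c14: CDB Add2=6; issue SUB r3<-Add2  regs: r0:-19,r1:6,r2:6,r3:Add2
  c15: CDB Add1=-26; issue MUL r2<-Mul1  regs: r0:-19,r1:6,r2:Mul1,r3:Add2

STATUS = TAG Mul1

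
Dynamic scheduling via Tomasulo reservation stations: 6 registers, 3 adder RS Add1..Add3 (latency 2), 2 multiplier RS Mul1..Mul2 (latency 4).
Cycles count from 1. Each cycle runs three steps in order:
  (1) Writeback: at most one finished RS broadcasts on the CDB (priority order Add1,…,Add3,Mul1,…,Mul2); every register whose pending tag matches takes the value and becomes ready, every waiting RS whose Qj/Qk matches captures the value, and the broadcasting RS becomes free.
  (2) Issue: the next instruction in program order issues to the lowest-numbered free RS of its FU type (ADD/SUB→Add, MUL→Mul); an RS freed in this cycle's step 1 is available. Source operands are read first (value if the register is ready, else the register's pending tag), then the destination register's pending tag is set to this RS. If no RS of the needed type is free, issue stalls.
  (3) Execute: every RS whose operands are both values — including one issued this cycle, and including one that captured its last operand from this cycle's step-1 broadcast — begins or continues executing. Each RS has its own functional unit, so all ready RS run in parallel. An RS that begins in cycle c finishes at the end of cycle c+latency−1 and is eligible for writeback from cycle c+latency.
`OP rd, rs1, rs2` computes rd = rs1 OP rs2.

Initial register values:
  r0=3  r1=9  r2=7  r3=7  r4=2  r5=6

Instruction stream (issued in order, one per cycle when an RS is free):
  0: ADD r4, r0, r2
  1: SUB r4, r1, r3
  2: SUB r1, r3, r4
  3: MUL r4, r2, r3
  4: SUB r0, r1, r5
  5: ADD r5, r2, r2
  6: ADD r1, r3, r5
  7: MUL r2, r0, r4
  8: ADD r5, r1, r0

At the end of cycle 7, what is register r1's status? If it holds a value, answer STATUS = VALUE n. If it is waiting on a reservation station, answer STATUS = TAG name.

STATUS = TAG Add3

cycle 1: issue ADD r4<-Add1 // r0:3,r1:9,r2:7,r3:7,r4:Add1,r5:6
cycle 2: issue SUB r4<-Add2 // r0:3,r1:9,r2:7,r3:7,r4:Add2,r5:6
cycle 3: CDB Add1=10; issue SUB r1<-Add1 // r0:3,r1:Add1,r2:7,r3:7,r4:Add2,r5:6
cycle 4: CDB Add2=2; issue MUL r4<-Mul1 // r0:3,r1:Add1,r2:7,r3:7,r4:Mul1,r5:6
cycle 5: issue SUB r0<-Add2 // r0:Add2,r1:Add1,r2:7,r3:7,r4:Mul1,r5:6
cycle 6: CDB Add1=5; issue ADD r5<-Add1 // r0:Add2,r1:5,r2:7,r3:7,r4:Mul1,r5:Add1
cycle 7: issue ADD r1<-Add3 // r0:Add2,r1:Add3,r2:7,r3:7,r4:Mul1,r5:Add1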